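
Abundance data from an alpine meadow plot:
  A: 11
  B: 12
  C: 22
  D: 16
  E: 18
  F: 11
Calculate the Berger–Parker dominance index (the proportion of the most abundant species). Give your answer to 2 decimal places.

0.24

Total N = 11+12+22+16+18+11 = 90, so the proportions are 0.1222, 0.1333, 0.2444, 0.1778, 0.2, 0.1222 (working shown to 4 dp, full precision carried).
The largest proportion is 0.2444, i.e. d = 0.24 to 2 decimal places.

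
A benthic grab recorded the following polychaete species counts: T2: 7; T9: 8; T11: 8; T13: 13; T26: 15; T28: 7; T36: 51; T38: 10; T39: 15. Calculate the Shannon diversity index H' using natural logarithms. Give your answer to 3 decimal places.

1.923

Total N = 7+8+8+13+15+7+51+10+15 = 134, so the proportions are 0.05224, 0.0597, 0.0597, 0.09701, 0.11194, 0.05224, 0.3806, 0.07463, 0.11194 (working shown to 5 dp, full precision carried).
Each pᵢ ln pᵢ term: 0.05224×(-2.95193)=-0.15421, 0.0597×(-2.81840)=-0.16826, 0.0597×(-2.81840)=-0.16826, 0.09701×(-2.33289)=-0.22633, 0.11194×(-2.18979)=-0.24513, 0.05224×(-2.95193)=-0.15421, 0.3806×(-0.96601)=-0.36766, 0.07463×(-2.59525)=-0.19368, 0.11194×(-2.18979)=-0.24513.
Sum = -1.92285, so H' = 1.923.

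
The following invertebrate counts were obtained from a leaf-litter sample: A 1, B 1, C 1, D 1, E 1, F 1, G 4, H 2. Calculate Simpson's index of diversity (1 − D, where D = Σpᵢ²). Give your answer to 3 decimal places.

0.819

Total N = 1+1+1+1+1+1+4+2 = 12, so the proportions are 0.08333, 0.08333, 0.08333, 0.08333, 0.08333, 0.08333, 0.33333, 0.16667 (working shown to 5 dp, full precision carried).
D = 0.08333² + 0.08333² + 0.08333² + 0.08333² + 0.08333² + 0.08333² + 0.33333² + 0.16667² = 0.00694 + 0.00694 + 0.00694 + 0.00694 + 0.00694 + 0.00694 + 0.11111 + 0.02778 = 0.18056.
So 1 − D = 0.81944, i.e. 0.819 to 3 decimal places.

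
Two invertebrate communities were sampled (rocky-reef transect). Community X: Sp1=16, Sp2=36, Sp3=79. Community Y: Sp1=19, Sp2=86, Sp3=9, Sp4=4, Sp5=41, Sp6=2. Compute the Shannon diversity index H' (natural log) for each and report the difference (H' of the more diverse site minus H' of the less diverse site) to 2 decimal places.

0.33

Community X: N=131, proportions 0.1221, 0.2748, 0.6031, giving H' = 0.9168 (working shown to 4 dp, full precision carried).
Community Y: N=161, proportions 0.118, 0.5342, 0.0559, 0.0248, 0.2547, 0.0124, giving H' = 1.2430.
Difference = |0.9168 − 1.2430| = 0.3262, i.e. 0.33 to 2 decimal places.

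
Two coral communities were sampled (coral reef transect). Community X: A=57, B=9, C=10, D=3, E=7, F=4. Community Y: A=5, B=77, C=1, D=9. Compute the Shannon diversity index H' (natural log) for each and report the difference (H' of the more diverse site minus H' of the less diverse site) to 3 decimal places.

0.630

Community X: N=90, proportions 0.633333, 0.1, 0.111111, 0.033333, 0.077778, 0.044444, giving H' = 1.214063 (working shown to 6 dp, full precision carried).
Community Y: N=92, proportions 0.054348, 0.836957, 0.01087, 0.097826, giving H' = 0.583797.
Difference = |1.214063 − 0.583797| = 0.630266, i.e. 0.630 to 3 decimal places.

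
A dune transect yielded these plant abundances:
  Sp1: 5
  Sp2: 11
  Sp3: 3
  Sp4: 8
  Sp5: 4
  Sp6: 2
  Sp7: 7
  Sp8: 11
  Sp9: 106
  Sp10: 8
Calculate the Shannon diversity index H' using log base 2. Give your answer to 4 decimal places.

2.0131

Total N = 5+11+3+8+4+2+7+11+106+8 = 165, so the proportions are 0.030303, 0.066667, 0.018182, 0.048485, 0.024242, 0.012121, 0.042424, 0.066667, 0.642424, 0.048485 (working shown to 6 dp, full precision carried).
Each pᵢ log₂ pᵢ term: 0.030303×(-5.044394)=-0.152860, 0.066667×(-3.906891)=-0.260459, 0.018182×(-5.781360)=-0.105116, 0.048485×(-4.366322)=-0.211700, 0.024242×(-5.366322)=-0.130093, 0.012121×(-6.366322)=-0.077168, 0.042424×(-4.558967)=-0.193411, 0.066667×(-3.906891)=-0.260459, 0.642424×(-0.638402)=-0.410125, 0.048485×(-4.366322)=-0.211700.
Sum = -2.013091, so H' = 2.0131.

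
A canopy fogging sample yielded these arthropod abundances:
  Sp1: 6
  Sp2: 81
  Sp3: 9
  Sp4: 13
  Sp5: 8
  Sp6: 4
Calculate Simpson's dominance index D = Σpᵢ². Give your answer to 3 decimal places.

Total N = 6+81+9+13+8+4 = 121, so the proportions are 0.04959, 0.66942, 0.07438, 0.10744, 0.06612, 0.03306 (working shown to 5 dp, full precision carried).
D = 0.04959² + 0.66942² + 0.07438² + 0.10744² + 0.06612² + 0.03306² = 0.00246 + 0.44813 + 0.00553 + 0.01154 + 0.00437 + 0.00109 = 0.47312.
To 3 decimal places, D = 0.473.

0.473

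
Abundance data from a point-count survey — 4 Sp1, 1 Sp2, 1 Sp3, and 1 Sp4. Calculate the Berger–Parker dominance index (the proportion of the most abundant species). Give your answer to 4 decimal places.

Total N = 4+1+1+1 = 7, so the proportions are 0.571429, 0.142857, 0.142857, 0.142857 (working shown to 6 dp, full precision carried).
The largest proportion is 0.571429, i.e. d = 0.5714 to 4 decimal places.

0.5714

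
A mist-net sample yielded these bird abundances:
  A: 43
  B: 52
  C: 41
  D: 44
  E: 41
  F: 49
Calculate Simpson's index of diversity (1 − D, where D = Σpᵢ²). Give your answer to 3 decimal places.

Total N = 43+52+41+44+41+49 = 270, so the proportions are 0.15926, 0.19259, 0.15185, 0.16296, 0.15185, 0.18148 (working shown to 5 dp, full precision carried).
D = 0.15926² + 0.19259² + 0.15185² + 0.16296² + 0.15185² + 0.18148² = 0.02536 + 0.03709 + 0.02306 + 0.02656 + 0.02306 + 0.03294 = 0.16807.
So 1 − D = 0.83193, i.e. 0.832 to 3 decimal places.

0.832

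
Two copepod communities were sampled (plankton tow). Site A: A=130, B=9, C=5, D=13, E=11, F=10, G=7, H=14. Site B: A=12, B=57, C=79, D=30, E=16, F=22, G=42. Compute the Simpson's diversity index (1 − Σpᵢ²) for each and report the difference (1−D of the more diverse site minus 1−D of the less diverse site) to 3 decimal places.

0.250

Site A: N=199, proportions 0.65327, 0.04523, 0.02513, 0.06533, 0.05528, 0.05025, 0.03518, 0.07035, giving 1−D = 0.55453 (working shown to 5 dp, full precision carried).
Site B: N=258, proportions 0.04651, 0.22093, 0.3062, 0.11628, 0.06202, 0.08527, 0.16279, giving 1−D = 0.80413.
Difference = |0.55453 − 0.80413| = 0.24960, i.e. 0.250 to 3 decimal places.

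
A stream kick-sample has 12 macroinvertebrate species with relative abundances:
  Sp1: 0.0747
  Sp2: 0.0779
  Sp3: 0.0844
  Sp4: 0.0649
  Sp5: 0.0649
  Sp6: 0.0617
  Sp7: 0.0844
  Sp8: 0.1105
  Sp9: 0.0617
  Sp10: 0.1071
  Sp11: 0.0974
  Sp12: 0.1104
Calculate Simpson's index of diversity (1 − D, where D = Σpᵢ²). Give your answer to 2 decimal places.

0.91

D = 0.0747² + 0.0779² + 0.0844² + 0.0649² + 0.0649² + 0.0617² + 0.0844² + 0.1105² + 0.0617² + 0.1071² + 0.0974² + 0.1104² = 0.0056 + 0.0061 + 0.0071 + 0.0042 + 0.0042 + 0.0038 + 0.0071 + 0.0122 + 0.0038 + 0.0115 + 0.0095 + 0.0122 = 0.0873 (working shown to 4 dp, full precision carried).
So 1 − D = 0.9127, i.e. 0.91 to 2 decimal places.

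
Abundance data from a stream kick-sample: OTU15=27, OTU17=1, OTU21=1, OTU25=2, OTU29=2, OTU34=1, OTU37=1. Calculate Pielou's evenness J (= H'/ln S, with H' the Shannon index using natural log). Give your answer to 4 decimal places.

Total N = 27+1+1+2+2+1+1 = 35, so the proportions are 0.771429, 0.028571, 0.028571, 0.057143, 0.057143, 0.028571, 0.028571 (working shown to 6 dp, full precision carried).
H' = −Σ pᵢ ln pᵢ = −((-0.200194) + (-0.101581) + (-0.101581) + (-0.163554) + (-0.163554) + (-0.101581) + (-0.101581)) = 0.933629.
With S = 7 species, ln S = 1.945910, so J = 0.933629/1.945910 = 0.479790, i.e. 0.4798 to 4 decimal places.

0.4798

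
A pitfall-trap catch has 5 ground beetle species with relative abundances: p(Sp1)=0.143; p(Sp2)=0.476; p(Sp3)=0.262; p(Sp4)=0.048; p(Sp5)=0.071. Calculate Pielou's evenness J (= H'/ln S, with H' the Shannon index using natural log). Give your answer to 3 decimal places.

0.818

H' = −Σ pᵢ ln pᵢ = −((-0.27812) + (-0.35335) + (-0.35093) + (-0.14575) + (-0.18780)) = 1.31596 (working shown to 5 dp, full precision carried).
With S = 5 species, ln S = 1.60944, so J = 1.31596/1.60944 = 0.81765, i.e. 0.818 to 3 decimal places.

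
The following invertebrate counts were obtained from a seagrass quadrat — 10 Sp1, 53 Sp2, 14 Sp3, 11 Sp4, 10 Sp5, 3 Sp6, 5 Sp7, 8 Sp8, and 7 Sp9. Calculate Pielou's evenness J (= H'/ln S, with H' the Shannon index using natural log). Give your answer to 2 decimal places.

Total N = 10+53+14+11+10+3+5+8+7 = 121, so the proportions are 0.0826, 0.438, 0.1157, 0.0909, 0.0826, 0.0248, 0.0413, 0.0661, 0.0579 (working shown to 4 dp, full precision carried).
H' = −Σ pᵢ ln pᵢ = −((-0.2061) + (-0.3616) + (-0.2495) + (-0.2180) + (-0.2061) + (-0.0917) + (-0.1317) + (-0.1796) + (-0.1649)) = 1.8090.
With S = 9 species, ln S = 2.1972, so J = 1.8090/2.1972 = 0.8233, i.e. 0.82 to 2 decimal places.

0.82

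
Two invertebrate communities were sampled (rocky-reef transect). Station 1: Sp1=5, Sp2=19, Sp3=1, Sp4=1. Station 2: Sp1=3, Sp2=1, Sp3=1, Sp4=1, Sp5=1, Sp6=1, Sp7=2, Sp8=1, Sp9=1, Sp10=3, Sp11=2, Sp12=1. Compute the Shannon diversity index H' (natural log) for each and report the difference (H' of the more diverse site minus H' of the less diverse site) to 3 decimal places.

Station 1: N=26, proportions 0.19231, 0.73077, 0.03846, 0.03846, giving H' = 0.79688 (working shown to 5 dp, full precision carried).
Station 2: N=18, proportions 0.16667, 0.05556, 0.05556, 0.05556, 0.05556, 0.05556, 0.11111, 0.05556, 0.05556, 0.16667, 0.11111, 0.05556, giving H' = 2.37013.
Difference = |0.79688 − 2.37013| = 1.57325, i.e. 1.573 to 3 decimal places.

1.573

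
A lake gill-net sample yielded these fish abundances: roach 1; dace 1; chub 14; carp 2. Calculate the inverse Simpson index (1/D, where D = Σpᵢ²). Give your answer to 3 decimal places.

1.604

Total N = 1+1+14+2 = 18, so the proportions are 0.055556, 0.055556, 0.777778, 0.111111 (working shown to 6 dp, full precision carried).
D = 0.055556² + 0.055556² + 0.777778² + 0.111111² = 0.003086 + 0.003086 + 0.604938 + 0.012346 = 0.623457.
So 1/D = 1.60396, i.e. 1.604 to 3 decimal places.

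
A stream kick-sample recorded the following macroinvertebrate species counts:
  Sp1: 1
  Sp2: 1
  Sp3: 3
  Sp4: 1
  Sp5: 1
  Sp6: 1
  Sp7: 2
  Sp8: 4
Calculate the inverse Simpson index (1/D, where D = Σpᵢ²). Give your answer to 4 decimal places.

Total N = 1+1+3+1+1+1+2+4 = 14, so the proportions are 0.07142857, 0.07142857, 0.21428571, 0.07142857, 0.07142857, 0.07142857, 0.14285714, 0.28571429 (working shown to 8 dp, full precision carried).
D = 0.07142857² + 0.07142857² + 0.21428571² + 0.07142857² + 0.07142857² + 0.07142857² + 0.14285714² + 0.28571429² = 0.00510204 + 0.00510204 + 0.04591837 + 0.00510204 + 0.00510204 + 0.00510204 + 0.02040816 + 0.08163265 = 0.17346939.
So 1/D = 5.764706, i.e. 5.7647 to 4 decimal places.

5.7647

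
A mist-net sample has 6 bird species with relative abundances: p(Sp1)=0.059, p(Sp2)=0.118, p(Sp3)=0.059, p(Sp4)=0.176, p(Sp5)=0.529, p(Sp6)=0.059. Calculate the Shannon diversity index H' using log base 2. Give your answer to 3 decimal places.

Each pᵢ log₂ pᵢ term (working shown to 5 dp, full precision carried): 0.059×(-4.08314)=-0.24091, 0.118×(-3.08314)=-0.36381, 0.059×(-4.08314)=-0.24091, 0.176×(-2.50635)=-0.44112, 0.529×(-0.91866)=-0.48597, 0.059×(-4.08314)=-0.24091.
Sum = -2.01362, so H' = 2.014.

2.014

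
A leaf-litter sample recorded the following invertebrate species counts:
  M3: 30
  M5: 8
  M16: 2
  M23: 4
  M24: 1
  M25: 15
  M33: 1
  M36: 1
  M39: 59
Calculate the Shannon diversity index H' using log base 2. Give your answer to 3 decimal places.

2.069

Total N = 30+8+2+4+1+15+1+1+59 = 121, so the proportions are 0.24793, 0.06612, 0.01653, 0.03306, 0.00826, 0.12397, 0.00826, 0.00826, 0.4876 (working shown to 5 dp, full precision carried).
Each pᵢ log₂ pᵢ term: 0.24793×(-2.01197)=-0.49884, 0.06612×(-3.91886)=-0.25910, 0.01653×(-5.91886)=-0.09783, 0.03306×(-4.91886)=-0.16261, 0.00826×(-6.91886)=-0.05718, 0.12397×(-3.01197)=-0.37339, 0.00826×(-6.91886)=-0.05718, 0.00826×(-6.91886)=-0.05718, 0.4876×(-1.03622)=-0.50526.
Sum = -2.06857, so H' = 2.069.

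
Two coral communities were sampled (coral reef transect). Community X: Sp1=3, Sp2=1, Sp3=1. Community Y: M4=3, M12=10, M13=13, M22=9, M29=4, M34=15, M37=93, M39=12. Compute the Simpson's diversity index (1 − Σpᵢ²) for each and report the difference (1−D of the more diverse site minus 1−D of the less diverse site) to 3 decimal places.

0.068

Community X: N=5, proportions 0.6, 0.2, 0.2, giving 1−D = 0.56000 (working shown to 5 dp, full precision carried).
Community Y: N=159, proportions 0.01887, 0.06289, 0.08176, 0.0566, 0.02516, 0.09434, 0.58491, 0.07547, giving 1−D = 0.62846.
Difference = |0.56000 − 0.62846| = 0.06846, i.e. 0.068 to 3 decimal places.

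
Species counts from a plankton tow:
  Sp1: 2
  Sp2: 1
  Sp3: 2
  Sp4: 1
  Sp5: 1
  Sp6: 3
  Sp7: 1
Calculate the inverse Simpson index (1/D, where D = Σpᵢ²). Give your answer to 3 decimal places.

5.762

Total N = 2+1+2+1+1+3+1 = 11, so the proportions are 0.1818182, 0.0909091, 0.1818182, 0.0909091, 0.0909091, 0.2727273, 0.0909091 (working shown to 7 dp, full precision carried).
D = 0.1818182² + 0.0909091² + 0.1818182² + 0.0909091² + 0.0909091² + 0.2727273² + 0.0909091² = 0.0330579 + 0.0082645 + 0.0330579 + 0.0082645 + 0.0082645 + 0.0743802 + 0.0082645 = 0.1735537.
So 1/D = 5.76190, i.e. 5.762 to 3 decimal places.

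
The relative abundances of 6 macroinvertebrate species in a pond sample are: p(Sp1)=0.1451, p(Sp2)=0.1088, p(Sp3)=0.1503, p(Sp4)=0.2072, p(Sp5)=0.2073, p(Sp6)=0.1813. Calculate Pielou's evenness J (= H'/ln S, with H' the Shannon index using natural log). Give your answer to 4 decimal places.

0.9869

H' = −Σ pᵢ ln pᵢ = −((-0.280091) + (-0.241345) + (-0.284837) + (-0.326147) + (-0.326205) + (-0.309588)) = 1.768214 (working shown to 6 dp, full precision carried).
With S = 6 species, ln S = 1.791759, so J = 1.768214/1.791759 = 0.986859, i.e. 0.9869 to 4 decimal places.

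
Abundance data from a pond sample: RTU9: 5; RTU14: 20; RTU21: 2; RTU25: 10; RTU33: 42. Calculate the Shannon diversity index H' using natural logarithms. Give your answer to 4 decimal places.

Total N = 5+20+2+10+42 = 79, so the proportions are 0.063291, 0.253165, 0.025316, 0.126582, 0.531646 (working shown to 6 dp, full precision carried).
Each pᵢ ln pᵢ term: 0.063291×(-2.760010)=-0.174684, 0.253165×(-1.373716)=-0.347776, 0.025316×(-3.676301)=-0.093071, 0.126582×(-2.066863)=-0.261628, 0.531646×(-0.631778)=-0.335882.
Sum = -1.213041, so H' = 1.2130.

1.2130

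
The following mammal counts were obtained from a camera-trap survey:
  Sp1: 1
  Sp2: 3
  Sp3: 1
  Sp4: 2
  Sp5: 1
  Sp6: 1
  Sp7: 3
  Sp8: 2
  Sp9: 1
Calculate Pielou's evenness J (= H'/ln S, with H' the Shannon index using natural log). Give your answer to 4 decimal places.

0.9484

Total N = 1+3+1+2+1+1+3+2+1 = 15, so the proportions are 0.066667, 0.2, 0.066667, 0.133333, 0.066667, 0.066667, 0.2, 0.133333, 0.066667 (working shown to 6 dp, full precision carried).
H' = −Σ pᵢ ln pᵢ = −((-0.180537) + (-0.321888) + (-0.180537) + (-0.268654) + (-0.180537) + (-0.180537) + (-0.321888) + (-0.268654) + (-0.180537)) = 2.083766.
With S = 9 species, ln S = 2.197225, so J = 2.083766/2.197225 = 0.948363, i.e. 0.9484 to 4 decimal places.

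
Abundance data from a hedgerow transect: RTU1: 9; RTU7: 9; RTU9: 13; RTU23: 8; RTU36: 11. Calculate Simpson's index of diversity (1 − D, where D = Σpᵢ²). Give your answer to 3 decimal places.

Total N = 9+9+13+8+11 = 50, so the proportions are 0.18, 0.18, 0.26, 0.16, 0.22 (working shown to 5 dp, full precision carried).
D = 0.18² + 0.18² + 0.26² + 0.16² + 0.22² = 0.03240 + 0.03240 + 0.06760 + 0.02560 + 0.04840 = 0.20640.
So 1 − D = 0.79360, i.e. 0.794 to 3 decimal places.

0.794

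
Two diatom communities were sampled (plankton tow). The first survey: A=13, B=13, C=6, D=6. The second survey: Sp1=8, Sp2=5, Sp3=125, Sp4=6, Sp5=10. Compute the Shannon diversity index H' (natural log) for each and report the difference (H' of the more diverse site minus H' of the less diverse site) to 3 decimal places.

The first survey: N=38, proportions 0.34211, 0.34211, 0.15789, 0.15789, giving H' = 1.31680 (working shown to 5 dp, full precision carried).
The second survey: N=154, proportions 0.05195, 0.03247, 0.81169, 0.03896, 0.06494, giving H' = 0.73826.
Difference = |1.31680 − 0.73826| = 0.57854, i.e. 0.579 to 3 decimal places.

0.579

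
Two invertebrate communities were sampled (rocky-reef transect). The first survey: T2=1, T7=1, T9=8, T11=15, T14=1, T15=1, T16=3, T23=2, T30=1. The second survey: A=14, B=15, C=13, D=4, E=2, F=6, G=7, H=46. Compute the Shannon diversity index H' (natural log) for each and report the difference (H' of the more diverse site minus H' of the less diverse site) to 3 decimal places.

0.078

The first survey: N=33, proportions 0.0303, 0.0303, 0.24242, 0.45455, 0.0303, 0.0303, 0.09091, 0.06061, 0.0303, giving H' = 1.61959 (working shown to 5 dp, full precision carried).
The second survey: N=107, proportions 0.13084, 0.14019, 0.1215, 0.03738, 0.01869, 0.05607, 0.06542, 0.42991, giving H' = 1.69776.
Difference = |1.61959 − 1.69776| = 0.07817, i.e. 0.078 to 3 decimal places.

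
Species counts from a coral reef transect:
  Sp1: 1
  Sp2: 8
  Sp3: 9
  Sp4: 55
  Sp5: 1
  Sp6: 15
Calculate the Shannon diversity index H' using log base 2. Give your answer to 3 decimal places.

Total N = 1+8+9+55+1+15 = 89, so the proportions are 0.01124, 0.08989, 0.10112, 0.61798, 0.01124, 0.16854 (working shown to 5 dp, full precision carried).
Each pᵢ log₂ pᵢ term: 0.01124×(-6.47573)=-0.07276, 0.08989×(-3.47573)=-0.31243, 0.10112×(-3.30581)=-0.33430, 0.61798×(-0.69437)=-0.42911, 0.01124×(-6.47573)=-0.07276, 0.16854×(-2.56884)=-0.43295.
Sum = -1.65430, so H' = 1.654.

1.654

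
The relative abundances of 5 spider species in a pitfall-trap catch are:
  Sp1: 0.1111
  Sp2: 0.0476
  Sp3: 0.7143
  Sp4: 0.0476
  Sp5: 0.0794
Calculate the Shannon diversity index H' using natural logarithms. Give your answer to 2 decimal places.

0.98

Each pᵢ ln pᵢ term (working shown to 4 dp, full precision carried): 0.1111×(-2.1973)=-0.2441, 0.0476×(-3.0449)=-0.1449, 0.7143×(-0.3365)=-0.2403, 0.0476×(-3.0449)=-0.1449, 0.0794×(-2.5333)=-0.2011.
Sum = -0.9755, so H' = 0.98.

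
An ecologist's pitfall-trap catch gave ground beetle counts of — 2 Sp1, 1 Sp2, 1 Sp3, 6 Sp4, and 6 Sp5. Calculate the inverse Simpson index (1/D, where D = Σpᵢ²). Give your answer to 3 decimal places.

3.282

Total N = 2+1+1+6+6 = 16, so the proportions are 0.125, 0.0625, 0.0625, 0.375, 0.375 (working shown to 7 dp, full precision carried).
D = 0.125² + 0.0625² + 0.0625² + 0.375² + 0.375² = 0.0156250 + 0.0039062 + 0.0039062 + 0.1406250 + 0.1406250 = 0.3046875.
So 1/D = 3.28205, i.e. 3.282 to 3 decimal places.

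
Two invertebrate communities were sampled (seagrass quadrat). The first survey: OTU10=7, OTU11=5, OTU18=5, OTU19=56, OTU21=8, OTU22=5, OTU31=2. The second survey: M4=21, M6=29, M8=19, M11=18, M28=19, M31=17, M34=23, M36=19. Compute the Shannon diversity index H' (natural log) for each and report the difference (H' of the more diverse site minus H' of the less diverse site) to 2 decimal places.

The first survey: N=88, proportions 0.07955, 0.05682, 0.05682, 0.63636, 0.09091, 0.05682, 0.02273, giving H' = 1.28183 (working shown to 5 dp, full precision carried).
The second survey: N=165, proportions 0.12727, 0.17576, 0.11515, 0.10909, 0.11515, 0.10303, 0.13939, 0.11515, giving H' = 2.06517.
Difference = |1.28183 − 2.06517| = 0.78334, i.e. 0.78 to 2 decimal places.

0.78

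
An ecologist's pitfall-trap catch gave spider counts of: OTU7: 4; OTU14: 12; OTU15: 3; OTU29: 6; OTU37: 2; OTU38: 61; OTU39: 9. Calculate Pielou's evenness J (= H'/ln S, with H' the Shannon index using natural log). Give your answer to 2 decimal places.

Total N = 4+12+3+6+2+61+9 = 97, so the proportions are 0.0412, 0.1237, 0.0309, 0.0619, 0.0206, 0.6289, 0.0928 (working shown to 4 dp, full precision carried).
H' = −Σ pᵢ ln pᵢ = −((-0.1315) + (-0.2585) + (-0.1075) + (-0.1721) + (-0.0800) + (-0.2917) + (-0.2206)) = 1.2620.
With S = 7 species, ln S = 1.9459, so J = 1.2620/1.9459 = 0.6485, i.e. 0.65 to 2 decimal places.

0.65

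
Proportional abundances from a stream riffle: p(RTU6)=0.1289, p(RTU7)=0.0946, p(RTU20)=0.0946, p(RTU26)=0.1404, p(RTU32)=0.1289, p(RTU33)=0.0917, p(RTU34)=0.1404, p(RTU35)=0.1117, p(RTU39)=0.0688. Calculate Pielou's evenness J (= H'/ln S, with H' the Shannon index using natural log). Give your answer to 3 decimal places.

H' = −Σ pᵢ ln pᵢ = −((-0.26408) + (-0.22308) + (-0.22308) + (-0.27564) + (-0.26408) + (-0.21909) + (-0.27564) + (-0.24484) + (-0.18415)) = 2.17367 (working shown to 5 dp, full precision carried).
With S = 9 species, ln S = 2.19722, so J = 2.17367/2.19722 = 0.98928, i.e. 0.989 to 3 decimal places.

0.989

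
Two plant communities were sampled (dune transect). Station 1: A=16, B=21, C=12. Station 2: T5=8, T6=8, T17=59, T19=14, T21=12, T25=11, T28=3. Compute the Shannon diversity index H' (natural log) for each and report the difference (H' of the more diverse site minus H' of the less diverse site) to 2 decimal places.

0.45

Station 1: N=49, proportions 0.32653, 0.42857, 0.2449, giving H' = 1.07314 (working shown to 5 dp, full precision carried).
Station 2: N=115, proportions 0.06957, 0.06957, 0.51304, 0.12174, 0.10435, 0.09565, 0.02609, giving H' = 1.52507.
Difference = |1.07314 − 1.52507| = 0.45193, i.e. 0.45 to 2 decimal places.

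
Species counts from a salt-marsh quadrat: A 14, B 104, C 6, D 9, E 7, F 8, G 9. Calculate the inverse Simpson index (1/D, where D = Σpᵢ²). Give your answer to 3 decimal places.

2.177

Total N = 14+104+6+9+7+8+9 = 157, so the proportions are 0.089172, 0.66242, 0.038217, 0.057325, 0.044586, 0.050955, 0.057325 (working shown to 6 dp, full precision carried).
D = 0.089172² + 0.66242² + 0.038217² + 0.057325² + 0.044586² + 0.050955² + 0.057325² = 0.007952 + 0.438801 + 0.001461 + 0.003286 + 0.001988 + 0.002596 + 0.003286 = 0.459370.
So 1/D = 2.17690, i.e. 2.177 to 3 decimal places.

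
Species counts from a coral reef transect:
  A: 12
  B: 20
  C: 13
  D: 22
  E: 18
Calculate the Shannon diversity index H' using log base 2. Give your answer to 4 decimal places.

2.2832

Total N = 12+20+13+22+18 = 85, so the proportions are 0.141176, 0.235294, 0.152941, 0.258824, 0.211765 (working shown to 6 dp, full precision carried).
Each pᵢ log₂ pᵢ term: 0.141176×(-2.824428)=-0.398743, 0.235294×(-2.087463)=-0.491168, 0.152941×(-2.708951)=-0.414310, 0.258824×(-1.949959)=-0.504695, 0.211765×(-2.239466)=-0.474240.
Sum = -2.283156, so H' = 2.2832.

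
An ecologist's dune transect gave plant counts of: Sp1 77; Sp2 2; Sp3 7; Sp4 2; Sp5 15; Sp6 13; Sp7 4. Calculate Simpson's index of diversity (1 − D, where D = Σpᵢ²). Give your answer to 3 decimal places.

0.556

Total N = 77+2+7+2+15+13+4 = 120, so the proportions are 0.64167, 0.01667, 0.05833, 0.01667, 0.125, 0.10833, 0.03333 (working shown to 5 dp, full precision carried).
D = 0.64167² + 0.01667² + 0.05833² + 0.01667² + 0.125² + 0.10833² + 0.03333² = 0.41174 + 0.00028 + 0.00340 + 0.00028 + 0.01562 + 0.01174 + 0.00111 = 0.44417.
So 1 − D = 0.55583, i.e. 0.556 to 3 decimal places.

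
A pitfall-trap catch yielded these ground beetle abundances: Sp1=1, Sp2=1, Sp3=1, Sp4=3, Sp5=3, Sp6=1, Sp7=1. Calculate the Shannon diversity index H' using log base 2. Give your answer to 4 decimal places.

Total N = 1+1+1+3+3+1+1 = 11, so the proportions are 0.090909, 0.090909, 0.090909, 0.272727, 0.272727, 0.090909, 0.090909 (working shown to 6 dp, full precision carried).
Each pᵢ log₂ pᵢ term: 0.090909×(-3.459432)=-0.314494, 0.090909×(-3.459432)=-0.314494, 0.090909×(-3.459432)=-0.314494, 0.272727×(-1.874469)=-0.511219, 0.272727×(-1.874469)=-0.511219, 0.090909×(-3.459432)=-0.314494, 0.090909×(-3.459432)=-0.314494.
Sum = -2.594907, so H' = 2.5949.

2.5949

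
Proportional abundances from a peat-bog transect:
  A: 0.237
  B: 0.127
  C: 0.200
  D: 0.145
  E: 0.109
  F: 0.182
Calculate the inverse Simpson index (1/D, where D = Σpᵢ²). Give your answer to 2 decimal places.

D = 0.237² + 0.127² + 0.2² + 0.145² + 0.109² + 0.182² = 0.056169 + 0.016129 + 0.040000 + 0.021025 + 0.011881 + 0.033124 = 0.178328 (working shown to 6 dp, full precision carried).
So 1/D = 5.6076, i.e. 5.61 to 2 decimal places.

5.61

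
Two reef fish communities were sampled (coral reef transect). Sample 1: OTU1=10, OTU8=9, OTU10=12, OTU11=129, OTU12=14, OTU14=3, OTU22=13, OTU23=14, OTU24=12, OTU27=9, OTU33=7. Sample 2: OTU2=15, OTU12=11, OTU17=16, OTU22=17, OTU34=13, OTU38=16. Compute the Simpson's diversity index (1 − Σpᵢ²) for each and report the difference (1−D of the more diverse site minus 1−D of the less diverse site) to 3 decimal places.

Sample 1: N=232, proportions 0.043103, 0.038793, 0.051724, 0.556034, 0.060345, 0.012931, 0.056034, 0.060345, 0.051724, 0.038793, 0.030172, giving 1−D = 0.669107 (working shown to 6 dp, full precision carried).
Sample 2: N=88, proportions 0.170455, 0.125, 0.181818, 0.193182, 0.147727, 0.181818, giving 1−D = 0.830062.
Difference = |0.669107 − 0.830062| = 0.160955, i.e. 0.161 to 3 decimal places.

0.161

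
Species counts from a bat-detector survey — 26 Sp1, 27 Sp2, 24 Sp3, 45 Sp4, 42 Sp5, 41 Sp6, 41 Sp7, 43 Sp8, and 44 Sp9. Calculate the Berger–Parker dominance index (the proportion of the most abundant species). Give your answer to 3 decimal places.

Total N = 26+27+24+45+42+41+41+43+44 = 333, so the proportions are 0.07808, 0.08108, 0.07207, 0.13514, 0.12613, 0.12312, 0.12312, 0.12913, 0.13213 (working shown to 5 dp, full precision carried).
The largest proportion is 0.13514, i.e. d = 0.135 to 3 decimal places.

0.135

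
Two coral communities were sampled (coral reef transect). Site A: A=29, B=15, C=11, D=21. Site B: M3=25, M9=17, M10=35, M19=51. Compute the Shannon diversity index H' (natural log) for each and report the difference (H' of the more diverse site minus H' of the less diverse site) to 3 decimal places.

Site A: N=76, proportions 0.38158, 0.19737, 0.14474, 0.27632, giving H' = 1.32305 (working shown to 5 dp, full precision carried).
Site B: N=128, proportions 0.19531, 0.13281, 0.27344, 0.39844, giving H' = 1.30831.
Difference = |1.32305 − 1.30831| = 0.01474, i.e. 0.015 to 3 decimal places.

0.015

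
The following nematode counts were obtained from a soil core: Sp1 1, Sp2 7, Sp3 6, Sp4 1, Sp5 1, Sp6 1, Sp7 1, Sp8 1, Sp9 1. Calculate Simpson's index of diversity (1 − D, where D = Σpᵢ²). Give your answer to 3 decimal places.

0.770

Total N = 1+7+6+1+1+1+1+1+1 = 20, so the proportions are 0.05, 0.35, 0.3, 0.05, 0.05, 0.05, 0.05, 0.05, 0.05 (working shown to 5 dp, full precision carried).
D = 0.05² + 0.35² + 0.3² + 0.05² + 0.05² + 0.05² + 0.05² + 0.05² + 0.05² = 0.00250 + 0.12250 + 0.09000 + 0.00250 + 0.00250 + 0.00250 + 0.00250 + 0.00250 + 0.00250 = 0.23000.
So 1 − D = 0.77000, i.e. 0.770 to 3 decimal places.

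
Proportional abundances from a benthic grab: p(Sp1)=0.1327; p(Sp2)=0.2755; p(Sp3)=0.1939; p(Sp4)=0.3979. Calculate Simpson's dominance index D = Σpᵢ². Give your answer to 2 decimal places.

0.29

D = 0.1327² + 0.2755² + 0.1939² + 0.3979² = 0.0176 + 0.0759 + 0.0376 + 0.1583 = 0.2894 (working shown to 4 dp, full precision carried).
To 2 decimal places, D = 0.29.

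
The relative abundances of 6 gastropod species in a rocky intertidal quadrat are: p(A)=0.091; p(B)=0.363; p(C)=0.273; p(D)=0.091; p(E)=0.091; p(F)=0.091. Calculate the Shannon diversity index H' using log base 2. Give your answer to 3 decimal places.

2.301

Each pᵢ log₂ pᵢ term (working shown to 5 dp, full precision carried): 0.091×(-3.45799)=-0.31468, 0.363×(-1.46196)=-0.53069, 0.273×(-1.87303)=-0.51134, 0.091×(-3.45799)=-0.31468, 0.091×(-3.45799)=-0.31468, 0.091×(-3.45799)=-0.31468.
Sum = -2.30074, so H' = 2.301.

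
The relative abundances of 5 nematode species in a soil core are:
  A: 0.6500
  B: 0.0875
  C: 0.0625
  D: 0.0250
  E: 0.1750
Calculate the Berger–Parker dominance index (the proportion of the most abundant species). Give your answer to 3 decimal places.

The largest proportion is 0.65, i.e. d = 0.650 to 3 decimal places.

0.650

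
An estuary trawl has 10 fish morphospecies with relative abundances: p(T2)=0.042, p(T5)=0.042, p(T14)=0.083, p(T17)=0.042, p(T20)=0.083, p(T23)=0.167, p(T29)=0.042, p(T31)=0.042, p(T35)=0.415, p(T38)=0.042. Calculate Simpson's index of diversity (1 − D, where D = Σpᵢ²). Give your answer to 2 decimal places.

0.78

D = 0.042² + 0.042² + 0.083² + 0.042² + 0.083² + 0.167² + 0.042² + 0.042² + 0.415² + 0.042² = 0.0018 + 0.0018 + 0.0069 + 0.0018 + 0.0069 + 0.0279 + 0.0018 + 0.0018 + 0.1722 + 0.0018 = 0.2245 (working shown to 4 dp, full precision carried).
So 1 − D = 0.7755, i.e. 0.78 to 2 decimal places.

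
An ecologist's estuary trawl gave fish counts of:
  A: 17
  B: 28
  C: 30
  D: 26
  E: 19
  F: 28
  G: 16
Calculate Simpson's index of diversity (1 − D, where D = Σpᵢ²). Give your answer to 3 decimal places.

0.849

Total N = 17+28+30+26+19+28+16 = 164, so the proportions are 0.10366, 0.17073, 0.18293, 0.15854, 0.11585, 0.17073, 0.09756 (working shown to 5 dp, full precision carried).
D = 0.10366² + 0.17073² + 0.18293² + 0.15854² + 0.11585² + 0.17073² + 0.09756² = 0.01075 + 0.02915 + 0.03346 + 0.02513 + 0.01342 + 0.02915 + 0.00952 = 0.15058.
So 1 − D = 0.84942, i.e. 0.849 to 3 decimal places.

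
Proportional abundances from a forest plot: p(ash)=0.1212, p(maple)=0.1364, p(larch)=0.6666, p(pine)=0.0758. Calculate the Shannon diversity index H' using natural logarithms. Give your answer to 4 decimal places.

Each pᵢ ln pᵢ term (working shown to 6 dp, full precision carried): 0.1212×(-2.110313)=-0.255770, 0.1364×(-1.992164)=-0.271731, 0.6666×(-0.405565)=-0.270350, 0.0758×(-2.579657)=-0.195538.
Sum = -0.993389, so H' = 0.9934.

0.9934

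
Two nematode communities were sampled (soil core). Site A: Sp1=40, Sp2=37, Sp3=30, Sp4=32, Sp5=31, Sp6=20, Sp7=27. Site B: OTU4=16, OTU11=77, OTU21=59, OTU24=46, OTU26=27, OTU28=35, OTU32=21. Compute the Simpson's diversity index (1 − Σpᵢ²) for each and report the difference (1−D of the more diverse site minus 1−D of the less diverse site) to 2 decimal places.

Site A: N=217, proportions 0.18433, 0.17051, 0.13825, 0.14747, 0.14286, 0.09217, 0.12442, giving 1−D = 0.85171 (working shown to 5 dp, full precision carried).
Site B: N=281, proportions 0.05694, 0.27402, 0.20996, 0.1637, 0.09609, 0.12456, 0.07473, giving 1−D = 0.82046.
Difference = |0.85171 − 0.82046| = 0.03125, i.e. 0.03 to 2 decimal places.

0.03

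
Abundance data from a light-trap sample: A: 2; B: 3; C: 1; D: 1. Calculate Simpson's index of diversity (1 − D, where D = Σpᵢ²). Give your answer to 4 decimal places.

Total N = 2+3+1+1 = 7, so the proportions are 0.285714, 0.428571, 0.142857, 0.142857 (working shown to 6 dp, full precision carried).
D = 0.285714² + 0.428571² + 0.142857² + 0.142857² = 0.081633 + 0.183673 + 0.020408 + 0.020408 = 0.306122.
So 1 − D = 0.693878, i.e. 0.6939 to 4 decimal places.

0.6939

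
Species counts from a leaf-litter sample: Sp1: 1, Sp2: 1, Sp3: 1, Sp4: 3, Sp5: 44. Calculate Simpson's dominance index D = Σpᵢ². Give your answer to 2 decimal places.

Total N = 1+1+1+3+44 = 50, so the proportions are 0.02, 0.02, 0.02, 0.06, 0.88 (working shown to 4 dp, full precision carried).
D = 0.02² + 0.02² + 0.02² + 0.06² + 0.88² = 0.0004 + 0.0004 + 0.0004 + 0.0036 + 0.7744 = 0.7792.
To 2 decimal places, D = 0.78.

0.78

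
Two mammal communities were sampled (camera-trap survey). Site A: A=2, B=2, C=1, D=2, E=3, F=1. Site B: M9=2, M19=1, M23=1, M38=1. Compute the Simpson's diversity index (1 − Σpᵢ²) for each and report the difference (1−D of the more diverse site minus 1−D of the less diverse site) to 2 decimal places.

Site A: N=11, proportions 0.1818, 0.1818, 0.0909, 0.1818, 0.2727, 0.0909, giving 1−D = 0.8099 (working shown to 4 dp, full precision carried).
Site B: N=5, proportions 0.4, 0.2, 0.2, 0.2, giving 1−D = 0.7200.
Difference = |0.8099 − 0.7200| = 0.0899, i.e. 0.09 to 2 decimal places.

0.09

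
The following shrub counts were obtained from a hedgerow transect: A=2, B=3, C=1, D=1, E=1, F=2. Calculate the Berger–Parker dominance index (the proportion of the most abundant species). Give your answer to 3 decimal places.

0.300

Total N = 2+3+1+1+1+2 = 10, so the proportions are 0.2, 0.3, 0.1, 0.1, 0.1, 0.2 (working shown to 5 dp, full precision carried).
The largest proportion is 0.3, i.e. d = 0.300 to 3 decimal places.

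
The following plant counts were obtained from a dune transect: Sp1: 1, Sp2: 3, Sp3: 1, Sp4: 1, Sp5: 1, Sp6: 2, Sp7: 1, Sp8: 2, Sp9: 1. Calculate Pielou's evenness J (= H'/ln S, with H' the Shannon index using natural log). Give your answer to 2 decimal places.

Total N = 1+3+1+1+1+2+1+2+1 = 13, so the proportions are 0.0769, 0.2308, 0.0769, 0.0769, 0.0769, 0.1538, 0.0769, 0.1538, 0.0769 (working shown to 4 dp, full precision carried).
H' = −Σ pᵢ ln pᵢ = −((-0.1973) + (-0.3384) + (-0.1973) + (-0.1973) + (-0.1973) + (-0.2880) + (-0.1973) + (-0.2880) + (-0.1973)) = 2.0981.
With S = 9 species, ln S = 2.1972, so J = 2.0981/2.1972 = 0.9549, i.e. 0.95 to 2 decimal places.

0.95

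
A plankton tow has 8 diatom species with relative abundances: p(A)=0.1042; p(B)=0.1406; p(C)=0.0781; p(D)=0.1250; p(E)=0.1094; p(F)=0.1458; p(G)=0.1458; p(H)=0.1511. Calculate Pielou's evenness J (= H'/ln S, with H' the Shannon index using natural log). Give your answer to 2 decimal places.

H' = −Σ pᵢ ln pᵢ = −((-0.2356) + (-0.2758) + (-0.1991) + (-0.2599) + (-0.2421) + (-0.2807) + (-0.2807) + (-0.2856)) = 2.0596 (working shown to 4 dp, full precision carried).
With S = 8 species, ln S = 2.0794, so J = 2.0596/2.0794 = 0.9905, i.e. 0.99 to 2 decimal places.

0.99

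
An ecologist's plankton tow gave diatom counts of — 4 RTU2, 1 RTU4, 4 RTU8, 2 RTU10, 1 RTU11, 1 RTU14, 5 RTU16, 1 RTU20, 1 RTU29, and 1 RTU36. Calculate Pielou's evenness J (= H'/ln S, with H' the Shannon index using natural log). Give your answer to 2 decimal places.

0.90

Total N = 4+1+4+2+1+1+5+1+1+1 = 21, so the proportions are 0.1905, 0.0476, 0.1905, 0.0952, 0.0476, 0.0476, 0.2381, 0.0476, 0.0476, 0.0476 (working shown to 4 dp, full precision carried).
H' = −Σ pᵢ ln pᵢ = −((-0.3159) + (-0.1450) + (-0.3159) + (-0.2239) + (-0.1450) + (-0.1450) + (-0.3417) + (-0.1450) + (-0.1450) + (-0.1450)) = 2.0672.
With S = 10 species, ln S = 2.3026, so J = 2.0672/2.3026 = 0.8978, i.e. 0.90 to 2 decimal places.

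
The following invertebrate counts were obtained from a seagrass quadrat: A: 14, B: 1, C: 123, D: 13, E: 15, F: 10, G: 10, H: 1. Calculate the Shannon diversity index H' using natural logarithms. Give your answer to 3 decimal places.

1.226

Total N = 14+1+123+13+15+10+10+1 = 187, so the proportions are 0.074866, 0.005348, 0.657754, 0.069519, 0.080214, 0.053476, 0.053476, 0.005348 (working shown to 6 dp, full precision carried).
Each pᵢ ln pᵢ term: 0.074866×(-2.592051)=-0.194057, 0.005348×(-5.231109)=-0.027974, 0.657754×(-0.418924)=-0.275549, 0.069519×(-2.666159)=-0.185348, 0.080214×(-2.523058)=-0.202384, 0.053476×(-2.928524)=-0.156606, 0.053476×(-2.928524)=-0.156606, 0.005348×(-5.231109)=-0.027974.
Sum = -1.226498, so H' = 1.226.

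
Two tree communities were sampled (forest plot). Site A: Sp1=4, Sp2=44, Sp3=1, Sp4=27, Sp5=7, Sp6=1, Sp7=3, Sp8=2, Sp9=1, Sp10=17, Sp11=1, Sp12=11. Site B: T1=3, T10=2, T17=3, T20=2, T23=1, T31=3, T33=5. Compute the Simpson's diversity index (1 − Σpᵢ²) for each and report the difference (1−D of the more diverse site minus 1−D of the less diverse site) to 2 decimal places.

0.05

Site A: N=119, proportions 0.03361, 0.36975, 0.0084, 0.22689, 0.05882, 0.0084, 0.02521, 0.01681, 0.0084, 0.14286, 0.0084, 0.09244, giving 1−D = 0.77706 (working shown to 5 dp, full precision carried).
Site B: N=19, proportions 0.15789, 0.10526, 0.15789, 0.10526, 0.05263, 0.15789, 0.26316, giving 1−D = 0.83102.
Difference = |0.77706 − 0.83102| = 0.05396, i.e. 0.05 to 2 decimal places.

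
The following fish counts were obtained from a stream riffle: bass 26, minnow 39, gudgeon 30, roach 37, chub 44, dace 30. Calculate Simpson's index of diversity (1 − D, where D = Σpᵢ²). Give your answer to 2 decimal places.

0.83

Total N = 26+39+30+37+44+30 = 206, so the proportions are 0.1262, 0.1893, 0.1456, 0.1796, 0.2136, 0.1456 (working shown to 4 dp, full precision carried).
D = 0.1262² + 0.1893² + 0.1456² + 0.1796² + 0.2136² + 0.1456² = 0.0159 + 0.0358 + 0.0212 + 0.0323 + 0.0456 + 0.0212 = 0.1721.
So 1 − D = 0.8279, i.e. 0.83 to 2 decimal places.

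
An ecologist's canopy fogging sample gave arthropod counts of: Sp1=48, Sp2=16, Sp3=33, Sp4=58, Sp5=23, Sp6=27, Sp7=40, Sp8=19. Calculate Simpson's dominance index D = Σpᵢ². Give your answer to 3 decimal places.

Total N = 48+16+33+58+23+27+40+19 = 264, so the proportions are 0.18182, 0.06061, 0.125, 0.2197, 0.08712, 0.10227, 0.15152, 0.07197 (working shown to 5 dp, full precision carried).
D = 0.18182² + 0.06061² + 0.125² + 0.2197² + 0.08712² + 0.10227² + 0.15152² + 0.07197² = 0.03306 + 0.00367 + 0.01562 + 0.04827 + 0.00759 + 0.01046 + 0.02296 + 0.00518 = 0.14681.
To 3 decimal places, D = 0.147.

0.147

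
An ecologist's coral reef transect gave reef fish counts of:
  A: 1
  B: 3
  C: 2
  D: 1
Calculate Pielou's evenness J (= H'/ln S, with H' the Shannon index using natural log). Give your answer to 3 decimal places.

Total N = 1+3+2+1 = 7, so the proportions are 0.14286, 0.42857, 0.28571, 0.14286 (working shown to 5 dp, full precision carried).
H' = −Σ pᵢ ln pᵢ = −((-0.27799) + (-0.36313) + (-0.35793) + (-0.27799)) = 1.27703.
With S = 4 species, ln S = 1.38629, so J = 1.27703/1.38629 = 0.92119, i.e. 0.921 to 3 decimal places.

0.921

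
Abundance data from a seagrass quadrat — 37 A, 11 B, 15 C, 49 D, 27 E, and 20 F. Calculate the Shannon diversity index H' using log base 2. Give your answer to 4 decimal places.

Total N = 37+11+15+49+27+20 = 159, so the proportions are 0.232704, 0.069182, 0.09434, 0.308176, 0.169811, 0.125786 (working shown to 6 dp, full precision carried).
Each pᵢ log₂ pᵢ term: 0.232704×(-2.103430)=-0.489477, 0.069182×(-3.853451)=-0.266591, 0.09434×(-3.405992)=-0.321320, 0.308176×(-1.698173)=-0.523336, 0.169811×(-2.557995)=-0.434377, 0.125786×(-2.990955)=-0.376221.
Sum = -2.411322, so H' = 2.4113.

2.4113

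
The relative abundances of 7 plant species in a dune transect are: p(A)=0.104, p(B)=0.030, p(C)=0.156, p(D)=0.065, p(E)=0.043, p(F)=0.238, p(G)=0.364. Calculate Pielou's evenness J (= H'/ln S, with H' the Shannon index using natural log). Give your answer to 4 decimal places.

H' = −Σ pᵢ ln pᵢ = −((-0.235390) + (-0.105197) + (-0.289832) + (-0.177669) + (-0.135302) + (-0.341645) + (-0.367859)) = 1.652894 (working shown to 6 dp, full precision carried).
With S = 7 species, ln S = 1.945910, so J = 1.652894/1.945910 = 0.849419, i.e. 0.8494 to 4 decimal places.

0.8494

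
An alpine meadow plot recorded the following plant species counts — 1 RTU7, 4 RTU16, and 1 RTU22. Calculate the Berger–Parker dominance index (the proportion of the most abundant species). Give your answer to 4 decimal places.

Total N = 1+4+1 = 6, so the proportions are 0.166667, 0.666667, 0.166667 (working shown to 6 dp, full precision carried).
The largest proportion is 0.666667, i.e. d = 0.6667 to 4 decimal places.

0.6667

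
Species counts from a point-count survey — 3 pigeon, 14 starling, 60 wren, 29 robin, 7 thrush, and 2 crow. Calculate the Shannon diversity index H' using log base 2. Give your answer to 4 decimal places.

Total N = 3+14+60+29+7+2 = 115, so the proportions are 0.026087, 0.121739, 0.521739, 0.252174, 0.06087, 0.017391 (working shown to 6 dp, full precision carried).
Each pᵢ log₂ pᵢ term: 0.026087×(-5.260528)=-0.137231, 0.121739×(-3.038135)=-0.369860, 0.521739×(-0.938599)=-0.489704, 0.252174×(-1.987509)=-0.501198, 0.06087×(-4.038135)=-0.245800, 0.017391×(-5.845490)=-0.101661.
Sum = -1.845453, so H' = 1.8455.

1.8455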